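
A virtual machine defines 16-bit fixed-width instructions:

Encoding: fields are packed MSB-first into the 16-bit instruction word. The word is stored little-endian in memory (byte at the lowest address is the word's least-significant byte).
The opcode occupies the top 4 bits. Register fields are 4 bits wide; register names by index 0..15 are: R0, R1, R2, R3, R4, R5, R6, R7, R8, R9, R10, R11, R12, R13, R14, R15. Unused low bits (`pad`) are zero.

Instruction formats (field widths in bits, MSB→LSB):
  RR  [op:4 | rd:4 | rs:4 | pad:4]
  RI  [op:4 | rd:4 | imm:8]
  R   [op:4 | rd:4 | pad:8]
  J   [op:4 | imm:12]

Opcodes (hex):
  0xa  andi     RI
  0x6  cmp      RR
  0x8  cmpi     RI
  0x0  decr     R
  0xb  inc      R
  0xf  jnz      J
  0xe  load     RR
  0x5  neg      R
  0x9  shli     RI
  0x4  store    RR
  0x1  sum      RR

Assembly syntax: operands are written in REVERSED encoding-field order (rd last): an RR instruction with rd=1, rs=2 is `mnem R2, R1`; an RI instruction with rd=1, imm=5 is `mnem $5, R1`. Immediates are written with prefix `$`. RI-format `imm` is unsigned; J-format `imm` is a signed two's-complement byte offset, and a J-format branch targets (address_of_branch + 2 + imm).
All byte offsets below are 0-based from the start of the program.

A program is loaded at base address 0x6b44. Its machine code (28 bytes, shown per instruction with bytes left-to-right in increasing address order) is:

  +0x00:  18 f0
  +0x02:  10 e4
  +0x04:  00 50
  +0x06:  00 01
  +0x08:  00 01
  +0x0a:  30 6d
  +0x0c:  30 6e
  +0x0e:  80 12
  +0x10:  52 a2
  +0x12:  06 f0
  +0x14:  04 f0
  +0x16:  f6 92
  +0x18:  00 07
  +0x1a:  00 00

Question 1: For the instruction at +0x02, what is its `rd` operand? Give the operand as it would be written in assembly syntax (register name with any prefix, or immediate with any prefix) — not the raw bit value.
+0x02: 10 e4 ⇒ word 0xe410 (little)
  top 4b → 0xe → load [RR]
  [11:8] rd=4 = R4
  [7:4] rs=1 = R1

R4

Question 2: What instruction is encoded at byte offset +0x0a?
cmp R3, R13

+0x0a: 30 6d ⇒ word 0x6d30 (little)
  top 4b → 0x6 → cmp [RR]
  [11:8] rd=13 = R13
  [7:4] rs=3 = R3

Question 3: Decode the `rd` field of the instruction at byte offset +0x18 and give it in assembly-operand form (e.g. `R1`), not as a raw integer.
off 0x18: read 00 07 as little → 0x0700
  opcode bits[15:12]=0x0: decr/R
  rd@[11:8]=0x7 ⇒ R7

R7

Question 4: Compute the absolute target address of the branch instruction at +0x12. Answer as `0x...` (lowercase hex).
[12] 06 f0 → 0xf006
  op=0xf006>>12=0xf ⇒ jnz (J)
  imm@[11:0]=0x6 ⇒ $6
  target = base 0x6b44 + off 0x12 + 2 + imm 6 = 0x6b5e

0x6b5e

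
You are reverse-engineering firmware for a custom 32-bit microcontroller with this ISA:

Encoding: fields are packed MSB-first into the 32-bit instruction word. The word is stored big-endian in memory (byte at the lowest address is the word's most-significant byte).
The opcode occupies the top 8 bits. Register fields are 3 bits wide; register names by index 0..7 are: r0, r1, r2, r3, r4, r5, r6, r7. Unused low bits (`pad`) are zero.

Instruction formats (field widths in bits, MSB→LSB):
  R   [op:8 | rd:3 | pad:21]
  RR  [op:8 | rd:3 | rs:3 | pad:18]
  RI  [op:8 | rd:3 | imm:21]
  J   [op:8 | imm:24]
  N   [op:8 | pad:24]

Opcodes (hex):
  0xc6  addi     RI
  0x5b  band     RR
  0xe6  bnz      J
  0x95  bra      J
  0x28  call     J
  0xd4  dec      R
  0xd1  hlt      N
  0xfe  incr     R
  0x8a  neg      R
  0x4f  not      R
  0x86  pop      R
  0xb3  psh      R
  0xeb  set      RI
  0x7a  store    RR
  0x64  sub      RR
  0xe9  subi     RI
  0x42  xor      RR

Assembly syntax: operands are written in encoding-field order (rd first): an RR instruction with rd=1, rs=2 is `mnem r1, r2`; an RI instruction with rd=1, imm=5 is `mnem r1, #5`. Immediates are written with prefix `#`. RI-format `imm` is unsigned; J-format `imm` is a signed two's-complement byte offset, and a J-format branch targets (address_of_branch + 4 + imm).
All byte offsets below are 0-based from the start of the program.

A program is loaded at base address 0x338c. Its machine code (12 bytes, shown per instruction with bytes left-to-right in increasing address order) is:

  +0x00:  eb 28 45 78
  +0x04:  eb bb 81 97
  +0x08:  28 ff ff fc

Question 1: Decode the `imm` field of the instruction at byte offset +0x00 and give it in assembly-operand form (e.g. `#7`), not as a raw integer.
#542072

[00] eb 28 45 78 → 0xeb284578
  op=0xeb284578>>24=0xeb ⇒ set (RI)
  [23:21] rd=1 = r1
  [20:0] imm=542072 = #542072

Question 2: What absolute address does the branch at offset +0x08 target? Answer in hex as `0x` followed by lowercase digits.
0x3394

[08] 28 ff ff fc → 0x28fffffc
  top 8b → 0x28 → call [J]
  [23:0] imm=16777212 (s24→-4) = #-4
  target = base 0x338c + off 0x08 + 4 + imm -4 = 0x3394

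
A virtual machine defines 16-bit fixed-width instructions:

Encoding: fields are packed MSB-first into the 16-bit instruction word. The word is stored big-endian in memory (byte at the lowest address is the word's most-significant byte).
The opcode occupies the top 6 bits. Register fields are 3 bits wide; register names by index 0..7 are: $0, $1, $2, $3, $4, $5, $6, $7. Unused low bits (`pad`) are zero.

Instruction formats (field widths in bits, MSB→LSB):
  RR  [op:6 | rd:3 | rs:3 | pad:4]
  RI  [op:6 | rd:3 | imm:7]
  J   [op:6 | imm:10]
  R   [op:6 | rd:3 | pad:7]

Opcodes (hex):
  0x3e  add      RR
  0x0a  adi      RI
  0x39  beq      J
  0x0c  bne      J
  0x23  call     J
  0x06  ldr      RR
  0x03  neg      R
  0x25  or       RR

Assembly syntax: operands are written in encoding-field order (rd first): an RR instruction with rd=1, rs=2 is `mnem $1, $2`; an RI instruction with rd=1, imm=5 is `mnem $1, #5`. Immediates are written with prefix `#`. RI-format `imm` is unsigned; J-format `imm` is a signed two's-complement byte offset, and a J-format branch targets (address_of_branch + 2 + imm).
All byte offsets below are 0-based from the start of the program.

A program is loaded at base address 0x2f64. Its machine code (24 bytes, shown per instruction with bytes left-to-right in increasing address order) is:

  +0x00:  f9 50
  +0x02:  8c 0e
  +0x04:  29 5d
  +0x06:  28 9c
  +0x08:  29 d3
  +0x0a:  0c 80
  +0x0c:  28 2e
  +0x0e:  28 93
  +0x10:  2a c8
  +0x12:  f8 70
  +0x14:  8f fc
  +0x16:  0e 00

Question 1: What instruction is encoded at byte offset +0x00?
[00] f9 50 → 0xf950
  opcode bits[15:10]=0x3e: add/RR
  [9:7] rd=2 = $2
  [6:4] rs=5 = $5

add $2, $5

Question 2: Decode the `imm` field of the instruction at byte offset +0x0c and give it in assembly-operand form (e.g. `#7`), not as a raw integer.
@+0c  big-endian(28 2e) = 0x282e
  opcode bits[15:10]=0xa: adi/RI
  rd@[9:7]=0x0 ⇒ $0
  imm@[6:0]=0x2e ⇒ #46

#46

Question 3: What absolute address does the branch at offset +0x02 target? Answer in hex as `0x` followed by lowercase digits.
0x2f76

off 0x02: read 8c 0e as big → 0x8c0e
  op=0x8c0e>>10=0x23 ⇒ call (J)
  imm@[9:0]=0xe ⇒ #14
  target = base 0x2f64 + off 0x02 + 2 + imm 14 = 0x2f76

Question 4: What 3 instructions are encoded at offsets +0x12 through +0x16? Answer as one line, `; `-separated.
add $0, $7; call #-4; neg $4

[12] f8 70 → 0xf870
  opcode bits[15:10]=0x3e: add/RR
  rd@[9:7]=0x0 ⇒ $0
  rs@[6:4]=0x7 ⇒ $7
[14] 8f fc → 0x8ffc
  opcode bits[15:10]=0x23: call/J
  imm@[9:0]=0x3fc (s10→-4) ⇒ #-4
[16] 0e 00 → 0x0e00
  opcode bits[15:10]=0x3: neg/R
  rd@[9:7]=0x4 ⇒ $4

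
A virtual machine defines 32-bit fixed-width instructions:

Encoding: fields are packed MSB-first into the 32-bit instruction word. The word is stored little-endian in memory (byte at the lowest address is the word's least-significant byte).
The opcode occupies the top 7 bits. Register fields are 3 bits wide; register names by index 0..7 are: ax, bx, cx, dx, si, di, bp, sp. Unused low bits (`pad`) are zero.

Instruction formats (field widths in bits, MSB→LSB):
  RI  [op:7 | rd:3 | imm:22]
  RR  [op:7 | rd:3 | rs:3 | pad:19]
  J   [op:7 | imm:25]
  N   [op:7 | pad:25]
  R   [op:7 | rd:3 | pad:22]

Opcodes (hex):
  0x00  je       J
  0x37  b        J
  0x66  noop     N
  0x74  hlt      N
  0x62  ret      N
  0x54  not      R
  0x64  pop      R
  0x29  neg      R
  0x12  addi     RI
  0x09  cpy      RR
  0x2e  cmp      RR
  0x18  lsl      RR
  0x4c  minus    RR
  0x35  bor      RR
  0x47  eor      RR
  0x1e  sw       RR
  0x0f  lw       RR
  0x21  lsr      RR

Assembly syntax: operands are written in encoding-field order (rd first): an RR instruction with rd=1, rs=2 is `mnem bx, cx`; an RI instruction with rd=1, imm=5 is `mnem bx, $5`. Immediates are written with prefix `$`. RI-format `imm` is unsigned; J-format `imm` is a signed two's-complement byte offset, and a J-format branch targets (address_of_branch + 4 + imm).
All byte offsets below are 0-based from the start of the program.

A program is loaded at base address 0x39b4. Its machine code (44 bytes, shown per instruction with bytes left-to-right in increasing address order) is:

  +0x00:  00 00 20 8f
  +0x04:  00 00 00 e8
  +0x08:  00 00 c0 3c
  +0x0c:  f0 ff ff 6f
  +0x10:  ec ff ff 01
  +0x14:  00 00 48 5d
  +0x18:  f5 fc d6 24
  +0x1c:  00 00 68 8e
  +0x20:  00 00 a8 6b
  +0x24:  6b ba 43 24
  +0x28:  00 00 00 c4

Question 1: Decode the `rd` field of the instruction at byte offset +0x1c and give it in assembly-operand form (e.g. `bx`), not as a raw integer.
bx

off 0x1c: read 00 00 68 8e as little → 0x8e680000
  op=0x8e680000>>25=0x47 ⇒ eor (RR)
  rd: (w>>22)&0x7=0x1 → bx
  rs: (w>>19)&0x7=0x5 → di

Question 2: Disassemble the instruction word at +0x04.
@+04  little-endian(00 00 00 e8) = 0xe8000000
  opcode bits[31:25]=0x74: hlt/N

hlt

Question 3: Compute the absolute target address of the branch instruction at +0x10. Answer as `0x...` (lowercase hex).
0x39b4

[10] ec ff ff 01 → 0x01ffffec
  top 7b → 0x0 → je [J]
  [24:0] imm=33554412 (s25→-20) = $-20
  target = base 0x39b4 + off 0x10 + 4 + imm -20 = 0x39b4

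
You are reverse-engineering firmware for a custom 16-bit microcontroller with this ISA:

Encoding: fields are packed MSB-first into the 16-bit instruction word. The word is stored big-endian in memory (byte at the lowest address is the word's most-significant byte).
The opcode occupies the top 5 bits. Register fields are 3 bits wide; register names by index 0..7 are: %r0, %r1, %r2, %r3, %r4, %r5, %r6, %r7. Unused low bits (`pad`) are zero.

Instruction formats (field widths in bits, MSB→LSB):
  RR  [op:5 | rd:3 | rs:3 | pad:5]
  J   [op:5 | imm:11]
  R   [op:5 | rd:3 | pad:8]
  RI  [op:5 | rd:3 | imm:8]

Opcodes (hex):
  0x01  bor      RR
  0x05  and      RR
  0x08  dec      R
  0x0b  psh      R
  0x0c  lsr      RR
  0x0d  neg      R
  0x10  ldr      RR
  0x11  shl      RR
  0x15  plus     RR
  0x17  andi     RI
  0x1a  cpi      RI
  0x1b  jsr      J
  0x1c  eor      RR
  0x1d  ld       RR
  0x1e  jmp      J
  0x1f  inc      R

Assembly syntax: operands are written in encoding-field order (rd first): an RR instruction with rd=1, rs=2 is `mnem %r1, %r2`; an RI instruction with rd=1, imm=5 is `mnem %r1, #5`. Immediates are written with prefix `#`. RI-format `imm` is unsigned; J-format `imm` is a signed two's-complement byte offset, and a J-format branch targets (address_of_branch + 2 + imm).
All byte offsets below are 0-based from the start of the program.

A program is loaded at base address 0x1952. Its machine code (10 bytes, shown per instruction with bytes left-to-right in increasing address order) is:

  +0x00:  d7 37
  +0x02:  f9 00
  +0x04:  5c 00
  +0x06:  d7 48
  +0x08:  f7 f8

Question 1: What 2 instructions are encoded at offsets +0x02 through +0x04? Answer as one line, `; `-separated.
[02] f9 00 → 0xf900
  top 5b → 0x1f → inc [R]
  rd@[10:8]=0x1 ⇒ %r1
[04] 5c 00 → 0x5c00
  top 5b → 0xb → psh [R]
  rd@[10:8]=0x4 ⇒ %r4

inc %r1; psh %r4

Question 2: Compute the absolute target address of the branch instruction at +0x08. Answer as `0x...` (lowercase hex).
@+08  big-endian(f7 f8) = 0xf7f8
  top 5b → 0x1e → jmp [J]
  [10:0] imm=2040 (s11→-8) = #-8
  target = base 0x1952 + off 0x08 + 2 + imm -8 = 0x1954

0x1954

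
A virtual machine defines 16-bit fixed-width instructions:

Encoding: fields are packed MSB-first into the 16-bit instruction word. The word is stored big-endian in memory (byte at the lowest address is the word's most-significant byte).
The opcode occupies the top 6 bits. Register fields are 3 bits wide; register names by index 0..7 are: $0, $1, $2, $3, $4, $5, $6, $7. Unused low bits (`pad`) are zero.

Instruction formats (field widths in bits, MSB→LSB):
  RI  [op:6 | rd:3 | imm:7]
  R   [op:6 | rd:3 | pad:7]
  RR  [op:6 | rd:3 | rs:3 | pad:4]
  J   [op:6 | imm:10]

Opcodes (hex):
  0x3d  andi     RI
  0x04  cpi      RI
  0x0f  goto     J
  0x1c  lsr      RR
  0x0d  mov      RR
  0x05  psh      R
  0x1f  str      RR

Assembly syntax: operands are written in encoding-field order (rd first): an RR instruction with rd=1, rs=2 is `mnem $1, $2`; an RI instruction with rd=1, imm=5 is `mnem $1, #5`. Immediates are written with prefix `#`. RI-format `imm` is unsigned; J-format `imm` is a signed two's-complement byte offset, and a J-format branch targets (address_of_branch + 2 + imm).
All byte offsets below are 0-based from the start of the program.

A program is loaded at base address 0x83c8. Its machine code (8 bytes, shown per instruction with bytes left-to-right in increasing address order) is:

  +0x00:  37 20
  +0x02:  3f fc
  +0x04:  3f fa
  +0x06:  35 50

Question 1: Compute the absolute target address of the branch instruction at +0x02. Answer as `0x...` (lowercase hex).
0x83c8

off 0x02: read 3f fc as big → 0x3ffc
  top 6b → 0xf → goto [J]
  imm: (w>>0)&0x3ff=0x3fc (s10→-4) → #-4
  target = base 0x83c8 + off 0x02 + 2 + imm -4 = 0x83c8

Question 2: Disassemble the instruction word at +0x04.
goto #-6

+0x04: 3f fa ⇒ word 0x3ffa (big)
  op=0x3ffa>>10=0xf ⇒ goto (J)
  imm: (w>>0)&0x3ff=0x3fa (s10→-6) → #-6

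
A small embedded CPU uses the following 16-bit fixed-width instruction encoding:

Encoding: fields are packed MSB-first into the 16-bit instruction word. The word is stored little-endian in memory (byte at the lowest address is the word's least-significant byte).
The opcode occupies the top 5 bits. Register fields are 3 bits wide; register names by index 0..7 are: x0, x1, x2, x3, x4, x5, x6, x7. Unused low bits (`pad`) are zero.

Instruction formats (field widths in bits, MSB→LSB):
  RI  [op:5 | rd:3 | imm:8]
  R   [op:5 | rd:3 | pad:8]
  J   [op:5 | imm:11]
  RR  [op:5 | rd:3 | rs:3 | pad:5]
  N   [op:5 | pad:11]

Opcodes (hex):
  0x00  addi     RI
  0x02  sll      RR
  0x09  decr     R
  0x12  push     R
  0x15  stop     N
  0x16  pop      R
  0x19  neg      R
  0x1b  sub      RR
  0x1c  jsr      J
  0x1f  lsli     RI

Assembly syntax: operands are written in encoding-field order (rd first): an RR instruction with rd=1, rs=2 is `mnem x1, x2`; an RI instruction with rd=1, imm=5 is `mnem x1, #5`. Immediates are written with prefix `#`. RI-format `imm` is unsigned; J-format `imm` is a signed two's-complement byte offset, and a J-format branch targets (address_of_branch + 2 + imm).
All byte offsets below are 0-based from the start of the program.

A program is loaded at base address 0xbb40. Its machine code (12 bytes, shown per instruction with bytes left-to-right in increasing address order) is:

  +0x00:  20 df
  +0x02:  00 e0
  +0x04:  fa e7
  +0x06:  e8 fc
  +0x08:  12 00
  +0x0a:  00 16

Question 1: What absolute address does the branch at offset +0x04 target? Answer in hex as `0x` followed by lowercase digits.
[04] fa e7 → 0xe7fa
  top 5b → 0x1c → jsr [J]
  imm@[10:0]=0x7fa (s11→-6) ⇒ #-6
  target = base 0xbb40 + off 0x04 + 2 + imm -6 = 0xbb40

0xbb40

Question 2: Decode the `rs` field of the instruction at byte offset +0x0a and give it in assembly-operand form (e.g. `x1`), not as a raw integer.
[0a] 00 16 → 0x1600
  op=0x1600>>11=0x2 ⇒ sll (RR)
  rd@[10:8]=0x6 ⇒ x6
  rs@[7:5]=0x0 ⇒ x0

x0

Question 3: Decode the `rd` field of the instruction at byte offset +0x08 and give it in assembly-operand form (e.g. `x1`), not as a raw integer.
x0

@+08  little-endian(12 00) = 0x0012
  opcode bits[15:11]=0x0: addi/RI
  rd: (w>>8)&0x7=0x0 → x0
  imm: (w>>0)&0xff=0x12 → #18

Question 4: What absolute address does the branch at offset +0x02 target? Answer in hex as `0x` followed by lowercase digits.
0xbb44

off 0x02: read 00 e0 as little → 0xe000
  top 5b → 0x1c → jsr [J]
  [10:0] imm=0 = #0
  target = base 0xbb40 + off 0x02 + 2 + imm 0 = 0xbb44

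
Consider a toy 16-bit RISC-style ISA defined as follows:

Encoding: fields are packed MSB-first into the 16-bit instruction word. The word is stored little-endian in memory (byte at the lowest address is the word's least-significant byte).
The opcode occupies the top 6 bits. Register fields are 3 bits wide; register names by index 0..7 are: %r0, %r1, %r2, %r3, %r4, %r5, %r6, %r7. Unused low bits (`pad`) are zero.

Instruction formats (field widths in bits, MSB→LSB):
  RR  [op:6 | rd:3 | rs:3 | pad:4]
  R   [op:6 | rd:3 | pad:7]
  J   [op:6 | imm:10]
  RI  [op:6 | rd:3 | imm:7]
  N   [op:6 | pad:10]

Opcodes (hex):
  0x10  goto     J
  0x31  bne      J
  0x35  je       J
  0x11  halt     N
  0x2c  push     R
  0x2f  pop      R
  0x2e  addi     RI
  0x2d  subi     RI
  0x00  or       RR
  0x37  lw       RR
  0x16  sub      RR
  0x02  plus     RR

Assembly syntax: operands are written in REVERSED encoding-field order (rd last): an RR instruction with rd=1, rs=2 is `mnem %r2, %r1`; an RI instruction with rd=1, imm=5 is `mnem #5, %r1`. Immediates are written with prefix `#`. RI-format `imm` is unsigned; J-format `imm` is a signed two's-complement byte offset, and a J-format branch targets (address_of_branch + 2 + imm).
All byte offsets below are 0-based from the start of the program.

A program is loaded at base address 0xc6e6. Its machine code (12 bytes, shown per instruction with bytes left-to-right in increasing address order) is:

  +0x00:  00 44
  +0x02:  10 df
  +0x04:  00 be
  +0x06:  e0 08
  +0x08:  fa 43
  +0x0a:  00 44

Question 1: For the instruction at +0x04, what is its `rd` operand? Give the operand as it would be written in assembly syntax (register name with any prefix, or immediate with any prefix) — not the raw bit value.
%r4

+0x04: 00 be ⇒ word 0xbe00 (little)
  op=0xbe00>>10=0x2f ⇒ pop (R)
  [9:7] rd=4 = %r4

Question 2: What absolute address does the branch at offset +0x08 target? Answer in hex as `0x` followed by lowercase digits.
off 0x08: read fa 43 as little → 0x43fa
  opcode bits[15:10]=0x10: goto/J
  imm: (w>>0)&0x3ff=0x3fa (s10→-6) → #-6
  target = base 0xc6e6 + off 0x08 + 2 + imm -6 = 0xc6ea

0xc6ea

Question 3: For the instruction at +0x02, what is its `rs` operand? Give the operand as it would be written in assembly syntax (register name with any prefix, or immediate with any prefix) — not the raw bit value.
%r1

[02] 10 df → 0xdf10
  top 6b → 0x37 → lw [RR]
  rd@[9:7]=0x6 ⇒ %r6
  rs@[6:4]=0x1 ⇒ %r1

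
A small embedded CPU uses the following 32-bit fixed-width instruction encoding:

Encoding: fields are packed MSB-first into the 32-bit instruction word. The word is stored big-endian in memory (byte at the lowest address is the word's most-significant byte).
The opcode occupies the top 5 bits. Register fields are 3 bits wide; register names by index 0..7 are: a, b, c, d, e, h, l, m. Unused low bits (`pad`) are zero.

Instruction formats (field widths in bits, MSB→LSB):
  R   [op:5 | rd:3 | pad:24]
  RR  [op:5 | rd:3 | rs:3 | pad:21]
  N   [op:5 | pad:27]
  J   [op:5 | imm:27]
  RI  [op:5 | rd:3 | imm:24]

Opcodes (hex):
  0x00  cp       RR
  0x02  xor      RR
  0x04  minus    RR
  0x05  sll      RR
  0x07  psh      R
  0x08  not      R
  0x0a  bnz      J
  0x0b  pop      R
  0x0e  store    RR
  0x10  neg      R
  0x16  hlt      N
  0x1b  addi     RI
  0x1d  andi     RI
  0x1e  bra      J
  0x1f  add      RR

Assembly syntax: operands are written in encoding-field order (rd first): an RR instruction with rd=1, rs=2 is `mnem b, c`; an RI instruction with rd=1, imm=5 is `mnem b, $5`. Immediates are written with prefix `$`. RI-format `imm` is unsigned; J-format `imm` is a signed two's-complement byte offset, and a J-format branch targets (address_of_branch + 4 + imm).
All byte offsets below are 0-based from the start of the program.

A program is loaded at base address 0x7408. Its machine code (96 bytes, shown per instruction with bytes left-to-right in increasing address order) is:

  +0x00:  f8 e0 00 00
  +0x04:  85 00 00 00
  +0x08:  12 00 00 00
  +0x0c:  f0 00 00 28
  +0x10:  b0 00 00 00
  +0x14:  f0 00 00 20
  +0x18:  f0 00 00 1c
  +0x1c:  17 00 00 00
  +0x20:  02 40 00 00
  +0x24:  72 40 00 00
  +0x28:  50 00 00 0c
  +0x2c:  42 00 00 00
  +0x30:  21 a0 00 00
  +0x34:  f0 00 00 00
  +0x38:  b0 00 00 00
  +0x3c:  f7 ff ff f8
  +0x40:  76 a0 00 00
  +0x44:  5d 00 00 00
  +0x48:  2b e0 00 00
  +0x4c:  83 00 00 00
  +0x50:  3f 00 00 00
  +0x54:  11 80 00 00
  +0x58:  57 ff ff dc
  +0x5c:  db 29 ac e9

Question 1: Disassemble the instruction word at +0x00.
[00] f8 e0 00 00 → 0xf8e00000
  op=0xf8e00000>>27=0x1f ⇒ add (RR)
  rd@[26:24]=0x0 ⇒ a
  rs@[23:21]=0x7 ⇒ m

add a, m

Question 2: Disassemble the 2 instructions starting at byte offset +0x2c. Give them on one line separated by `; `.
@+2c  big-endian(42 00 00 00) = 0x42000000
  top 5b → 0x8 → not [R]
  rd: (w>>24)&0x7=0x2 → c
@+30  big-endian(21 a0 00 00) = 0x21a00000
  top 5b → 0x4 → minus [RR]
  rd: (w>>24)&0x7=0x1 → b
  rs: (w>>21)&0x7=0x5 → h

not c; minus b, h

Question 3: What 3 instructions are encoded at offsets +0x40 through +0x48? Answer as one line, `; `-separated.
@+40  big-endian(76 a0 00 00) = 0x76a00000
  opcode bits[31:27]=0xe: store/RR
  [26:24] rd=6 = l
  [23:21] rs=5 = h
@+44  big-endian(5d 00 00 00) = 0x5d000000
  opcode bits[31:27]=0xb: pop/R
  [26:24] rd=5 = h
@+48  big-endian(2b e0 00 00) = 0x2be00000
  opcode bits[31:27]=0x5: sll/RR
  [26:24] rd=3 = d
  [23:21] rs=7 = m

store l, h; pop h; sll d, m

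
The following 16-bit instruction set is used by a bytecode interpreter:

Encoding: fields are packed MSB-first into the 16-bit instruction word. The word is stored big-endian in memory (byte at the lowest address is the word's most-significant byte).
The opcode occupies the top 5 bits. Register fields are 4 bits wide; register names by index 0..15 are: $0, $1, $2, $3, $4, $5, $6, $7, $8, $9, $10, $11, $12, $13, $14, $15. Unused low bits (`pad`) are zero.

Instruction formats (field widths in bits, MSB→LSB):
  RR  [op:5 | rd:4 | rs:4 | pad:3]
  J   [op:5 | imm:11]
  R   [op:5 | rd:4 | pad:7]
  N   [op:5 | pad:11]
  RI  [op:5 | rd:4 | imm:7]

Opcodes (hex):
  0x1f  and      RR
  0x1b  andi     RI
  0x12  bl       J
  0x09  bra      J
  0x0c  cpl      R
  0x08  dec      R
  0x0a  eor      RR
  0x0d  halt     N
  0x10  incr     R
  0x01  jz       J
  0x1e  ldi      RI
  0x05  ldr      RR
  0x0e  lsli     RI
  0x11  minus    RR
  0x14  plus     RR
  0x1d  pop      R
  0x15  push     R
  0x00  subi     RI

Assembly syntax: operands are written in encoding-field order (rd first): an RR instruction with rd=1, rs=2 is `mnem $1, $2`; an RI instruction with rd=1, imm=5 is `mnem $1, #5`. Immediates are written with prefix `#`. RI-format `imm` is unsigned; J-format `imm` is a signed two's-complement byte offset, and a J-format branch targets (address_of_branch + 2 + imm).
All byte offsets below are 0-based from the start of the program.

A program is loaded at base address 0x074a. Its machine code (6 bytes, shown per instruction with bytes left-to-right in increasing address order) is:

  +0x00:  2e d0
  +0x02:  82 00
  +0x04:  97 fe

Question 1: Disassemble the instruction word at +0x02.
incr $4

[02] 82 00 → 0x8200
  op=0x8200>>11=0x10 ⇒ incr (R)
  rd@[10:7]=0x4 ⇒ $4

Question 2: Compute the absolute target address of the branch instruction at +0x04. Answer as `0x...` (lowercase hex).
0x074e

[04] 97 fe → 0x97fe
  opcode bits[15:11]=0x12: bl/J
  imm@[10:0]=0x7fe (s11→-2) ⇒ #-2
  target = base 0x074a + off 0x04 + 2 + imm -2 = 0x074e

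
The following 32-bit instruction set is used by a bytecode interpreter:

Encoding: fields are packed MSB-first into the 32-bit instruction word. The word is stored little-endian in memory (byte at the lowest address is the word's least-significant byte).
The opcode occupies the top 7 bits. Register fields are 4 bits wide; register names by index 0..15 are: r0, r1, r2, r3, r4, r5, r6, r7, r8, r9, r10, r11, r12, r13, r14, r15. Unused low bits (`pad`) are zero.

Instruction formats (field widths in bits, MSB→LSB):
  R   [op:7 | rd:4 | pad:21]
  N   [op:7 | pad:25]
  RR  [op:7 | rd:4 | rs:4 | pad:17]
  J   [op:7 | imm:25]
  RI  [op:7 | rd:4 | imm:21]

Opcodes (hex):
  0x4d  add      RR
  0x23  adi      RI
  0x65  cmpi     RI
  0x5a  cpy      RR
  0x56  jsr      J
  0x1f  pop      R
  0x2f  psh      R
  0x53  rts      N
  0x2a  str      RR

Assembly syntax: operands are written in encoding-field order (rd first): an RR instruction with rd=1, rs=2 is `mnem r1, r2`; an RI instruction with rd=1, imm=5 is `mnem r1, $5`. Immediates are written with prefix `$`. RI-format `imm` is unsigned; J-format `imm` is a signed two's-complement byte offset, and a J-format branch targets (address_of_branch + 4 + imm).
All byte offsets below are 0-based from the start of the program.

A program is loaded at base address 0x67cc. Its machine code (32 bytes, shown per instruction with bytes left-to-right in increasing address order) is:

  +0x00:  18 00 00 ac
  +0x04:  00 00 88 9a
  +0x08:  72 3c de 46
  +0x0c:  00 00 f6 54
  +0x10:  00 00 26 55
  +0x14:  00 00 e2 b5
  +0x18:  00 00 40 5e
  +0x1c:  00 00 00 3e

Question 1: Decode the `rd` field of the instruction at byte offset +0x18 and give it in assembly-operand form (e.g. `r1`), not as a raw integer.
off 0x18: read 00 00 40 5e as little → 0x5e400000
  top 7b → 0x2f → psh [R]
  rd: (w>>21)&0xf=0x2 → r2

r2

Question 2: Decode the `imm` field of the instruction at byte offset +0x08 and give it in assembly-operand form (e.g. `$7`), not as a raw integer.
[08] 72 3c de 46 → 0x46de3c72
  top 7b → 0x23 → adi [RI]
  [24:21] rd=6 = r6
  [20:0] imm=1981554 = $1981554

$1981554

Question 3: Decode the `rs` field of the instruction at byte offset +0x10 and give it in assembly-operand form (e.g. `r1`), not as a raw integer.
+0x10: 00 00 26 55 ⇒ word 0x55260000 (little)
  op=0x55260000>>25=0x2a ⇒ str (RR)
  rd: (w>>21)&0xf=0x9 → r9
  rs: (w>>17)&0xf=0x3 → r3

r3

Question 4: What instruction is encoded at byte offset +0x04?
[04] 00 00 88 9a → 0x9a880000
  op=0x9a880000>>25=0x4d ⇒ add (RR)
  rd@[24:21]=0x4 ⇒ r4
  rs@[20:17]=0x4 ⇒ r4

add r4, r4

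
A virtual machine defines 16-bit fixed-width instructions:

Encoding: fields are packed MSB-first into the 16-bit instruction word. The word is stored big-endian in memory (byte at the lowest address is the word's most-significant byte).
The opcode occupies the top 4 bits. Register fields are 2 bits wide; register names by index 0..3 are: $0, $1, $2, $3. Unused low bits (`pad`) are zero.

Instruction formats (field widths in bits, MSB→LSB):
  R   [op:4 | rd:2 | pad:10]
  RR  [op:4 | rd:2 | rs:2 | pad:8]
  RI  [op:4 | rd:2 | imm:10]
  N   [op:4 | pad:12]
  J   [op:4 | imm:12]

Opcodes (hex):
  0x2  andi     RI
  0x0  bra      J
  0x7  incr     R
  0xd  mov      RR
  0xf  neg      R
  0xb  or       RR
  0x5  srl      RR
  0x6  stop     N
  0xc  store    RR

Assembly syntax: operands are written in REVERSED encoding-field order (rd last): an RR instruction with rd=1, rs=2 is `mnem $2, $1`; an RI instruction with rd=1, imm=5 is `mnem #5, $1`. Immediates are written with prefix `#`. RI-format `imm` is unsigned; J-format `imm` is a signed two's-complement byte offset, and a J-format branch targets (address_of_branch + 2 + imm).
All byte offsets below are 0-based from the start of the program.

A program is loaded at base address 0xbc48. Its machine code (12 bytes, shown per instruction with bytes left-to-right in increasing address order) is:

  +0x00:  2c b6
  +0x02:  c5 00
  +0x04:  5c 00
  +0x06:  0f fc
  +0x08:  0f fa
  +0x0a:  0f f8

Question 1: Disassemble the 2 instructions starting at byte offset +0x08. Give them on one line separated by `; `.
bra #-6; bra #-8

[08] 0f fa → 0x0ffa
  top 4b → 0x0 → bra [J]
  imm@[11:0]=0xffa (s12→-6) ⇒ #-6
[0a] 0f f8 → 0x0ff8
  top 4b → 0x0 → bra [J]
  imm@[11:0]=0xff8 (s12→-8) ⇒ #-8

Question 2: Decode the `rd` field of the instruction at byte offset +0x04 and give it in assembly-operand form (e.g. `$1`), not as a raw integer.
@+04  big-endian(5c 00) = 0x5c00
  op=0x5c00>>12=0x5 ⇒ srl (RR)
  rd: (w>>10)&0x3=0x3 → $3
  rs: (w>>8)&0x3=0x0 → $0

$3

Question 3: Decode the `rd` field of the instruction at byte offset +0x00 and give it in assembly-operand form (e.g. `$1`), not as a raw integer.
$3

+0x00: 2c b6 ⇒ word 0x2cb6 (big)
  op=0x2cb6>>12=0x2 ⇒ andi (RI)
  rd: (w>>10)&0x3=0x3 → $3
  imm: (w>>0)&0x3ff=0xb6 → #182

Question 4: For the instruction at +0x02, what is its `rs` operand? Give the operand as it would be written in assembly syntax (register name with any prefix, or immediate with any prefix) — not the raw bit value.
$1

+0x02: c5 00 ⇒ word 0xc500 (big)
  top 4b → 0xc → store [RR]
  rd: (w>>10)&0x3=0x1 → $1
  rs: (w>>8)&0x3=0x1 → $1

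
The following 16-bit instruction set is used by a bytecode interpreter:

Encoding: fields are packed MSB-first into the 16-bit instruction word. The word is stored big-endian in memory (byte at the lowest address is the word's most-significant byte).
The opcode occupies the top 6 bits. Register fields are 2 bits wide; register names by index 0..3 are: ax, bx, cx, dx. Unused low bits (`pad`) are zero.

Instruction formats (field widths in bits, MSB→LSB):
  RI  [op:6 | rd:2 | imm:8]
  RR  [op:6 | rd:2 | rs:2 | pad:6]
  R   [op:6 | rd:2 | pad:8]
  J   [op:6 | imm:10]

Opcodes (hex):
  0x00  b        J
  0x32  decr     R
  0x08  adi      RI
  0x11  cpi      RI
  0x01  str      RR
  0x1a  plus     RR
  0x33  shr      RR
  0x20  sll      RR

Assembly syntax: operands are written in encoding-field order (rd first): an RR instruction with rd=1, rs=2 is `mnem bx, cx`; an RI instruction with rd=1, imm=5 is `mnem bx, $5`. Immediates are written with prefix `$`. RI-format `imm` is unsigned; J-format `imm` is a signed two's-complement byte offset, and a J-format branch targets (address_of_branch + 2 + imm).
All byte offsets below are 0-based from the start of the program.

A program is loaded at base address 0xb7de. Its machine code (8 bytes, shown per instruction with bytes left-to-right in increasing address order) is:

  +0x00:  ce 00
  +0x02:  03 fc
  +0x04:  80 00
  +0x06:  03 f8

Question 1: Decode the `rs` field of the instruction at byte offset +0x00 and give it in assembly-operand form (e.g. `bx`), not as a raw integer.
ax

+0x00: ce 00 ⇒ word 0xce00 (big)
  opcode bits[15:10]=0x33: shr/RR
  rd: (w>>8)&0x3=0x2 → cx
  rs: (w>>6)&0x3=0x0 → ax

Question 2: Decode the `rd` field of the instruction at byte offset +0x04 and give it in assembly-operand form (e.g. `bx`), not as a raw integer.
@+04  big-endian(80 00) = 0x8000
  top 6b → 0x20 → sll [RR]
  rd: (w>>8)&0x3=0x0 → ax
  rs: (w>>6)&0x3=0x0 → ax

ax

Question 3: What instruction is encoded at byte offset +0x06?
b $-8

[06] 03 f8 → 0x03f8
  top 6b → 0x0 → b [J]
  imm@[9:0]=0x3f8 (s10→-8) ⇒ $-8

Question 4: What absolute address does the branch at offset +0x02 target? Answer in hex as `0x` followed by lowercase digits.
0xb7de

[02] 03 fc → 0x03fc
  op=0x03fc>>10=0x0 ⇒ b (J)
  imm: (w>>0)&0x3ff=0x3fc (s10→-4) → $-4
  target = base 0xb7de + off 0x02 + 2 + imm -4 = 0xb7de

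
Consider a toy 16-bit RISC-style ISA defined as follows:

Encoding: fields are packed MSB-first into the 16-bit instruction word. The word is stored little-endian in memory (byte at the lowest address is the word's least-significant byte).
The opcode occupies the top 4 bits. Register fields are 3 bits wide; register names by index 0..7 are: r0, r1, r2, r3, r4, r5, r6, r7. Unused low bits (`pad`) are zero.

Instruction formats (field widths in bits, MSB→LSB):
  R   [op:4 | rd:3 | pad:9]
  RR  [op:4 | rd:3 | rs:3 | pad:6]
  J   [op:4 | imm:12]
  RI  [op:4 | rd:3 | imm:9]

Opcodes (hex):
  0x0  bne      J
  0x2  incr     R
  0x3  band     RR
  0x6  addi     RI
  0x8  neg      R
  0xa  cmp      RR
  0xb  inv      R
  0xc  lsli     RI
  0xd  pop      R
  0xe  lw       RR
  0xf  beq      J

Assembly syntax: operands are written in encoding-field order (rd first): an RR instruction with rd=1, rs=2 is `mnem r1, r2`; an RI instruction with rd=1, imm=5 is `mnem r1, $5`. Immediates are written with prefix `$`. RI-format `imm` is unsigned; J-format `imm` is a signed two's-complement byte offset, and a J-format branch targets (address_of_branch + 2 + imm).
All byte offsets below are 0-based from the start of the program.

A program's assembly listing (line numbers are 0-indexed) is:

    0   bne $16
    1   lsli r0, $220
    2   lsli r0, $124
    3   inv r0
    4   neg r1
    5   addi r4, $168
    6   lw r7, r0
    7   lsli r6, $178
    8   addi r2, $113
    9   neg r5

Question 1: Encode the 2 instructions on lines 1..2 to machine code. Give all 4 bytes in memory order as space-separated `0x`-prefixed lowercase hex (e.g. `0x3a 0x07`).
1. lsli fields op=0xc:4|rd=0:3|imm=220:9 → word c0dch → dc c0
2. lsli fields op=0xc:4|rd=0:3|imm=124:9 → word c07ch → 7c c0

0xdc 0xc0 0x7c 0xc0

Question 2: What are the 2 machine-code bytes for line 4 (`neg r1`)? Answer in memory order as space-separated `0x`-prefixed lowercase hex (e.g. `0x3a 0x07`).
line 4 (neg): pack op=0x8:4|rd=1:3|pad=0:9 = 0x8200; little→ 00 82

0x00 0x82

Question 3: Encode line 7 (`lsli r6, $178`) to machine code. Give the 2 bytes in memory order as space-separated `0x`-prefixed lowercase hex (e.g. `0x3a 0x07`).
L7: lsli op=0xc:4|rd=6:3|imm=178:9 ⇒ 0xccb2 ⇒ little b2 cc

0xb2 0xcc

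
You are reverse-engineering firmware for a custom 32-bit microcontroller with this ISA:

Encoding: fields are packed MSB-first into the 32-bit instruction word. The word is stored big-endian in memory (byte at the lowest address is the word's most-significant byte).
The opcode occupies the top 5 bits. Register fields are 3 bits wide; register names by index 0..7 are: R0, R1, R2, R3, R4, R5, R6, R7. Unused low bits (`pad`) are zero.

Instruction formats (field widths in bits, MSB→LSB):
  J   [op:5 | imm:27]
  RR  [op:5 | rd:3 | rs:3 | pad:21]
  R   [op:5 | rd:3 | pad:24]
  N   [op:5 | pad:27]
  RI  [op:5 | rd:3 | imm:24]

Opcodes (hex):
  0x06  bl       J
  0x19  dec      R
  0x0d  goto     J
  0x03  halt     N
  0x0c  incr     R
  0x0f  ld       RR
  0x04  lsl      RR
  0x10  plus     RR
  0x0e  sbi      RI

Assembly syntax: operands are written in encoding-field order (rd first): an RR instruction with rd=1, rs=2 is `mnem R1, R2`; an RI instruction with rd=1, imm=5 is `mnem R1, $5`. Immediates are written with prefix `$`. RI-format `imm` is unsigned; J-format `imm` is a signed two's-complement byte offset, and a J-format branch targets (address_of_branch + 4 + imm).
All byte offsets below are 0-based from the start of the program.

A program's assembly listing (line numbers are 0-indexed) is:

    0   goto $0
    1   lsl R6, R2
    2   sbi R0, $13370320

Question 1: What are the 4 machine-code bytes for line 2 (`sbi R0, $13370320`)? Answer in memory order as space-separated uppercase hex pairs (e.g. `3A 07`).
line 2 (sbi): pack op=0xe:5|rd=0:3|imm=13370320:24 = 0x70cc03d0; big→ 70 cc 03 d0

70 CC 03 D0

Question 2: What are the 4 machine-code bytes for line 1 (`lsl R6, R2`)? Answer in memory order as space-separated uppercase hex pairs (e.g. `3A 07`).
26 40 00 00

L1: lsl op=0x4:5|rd=6:3|rs=2:3|pad=0:21 ⇒ 0x26400000 ⇒ big 26 40 00 00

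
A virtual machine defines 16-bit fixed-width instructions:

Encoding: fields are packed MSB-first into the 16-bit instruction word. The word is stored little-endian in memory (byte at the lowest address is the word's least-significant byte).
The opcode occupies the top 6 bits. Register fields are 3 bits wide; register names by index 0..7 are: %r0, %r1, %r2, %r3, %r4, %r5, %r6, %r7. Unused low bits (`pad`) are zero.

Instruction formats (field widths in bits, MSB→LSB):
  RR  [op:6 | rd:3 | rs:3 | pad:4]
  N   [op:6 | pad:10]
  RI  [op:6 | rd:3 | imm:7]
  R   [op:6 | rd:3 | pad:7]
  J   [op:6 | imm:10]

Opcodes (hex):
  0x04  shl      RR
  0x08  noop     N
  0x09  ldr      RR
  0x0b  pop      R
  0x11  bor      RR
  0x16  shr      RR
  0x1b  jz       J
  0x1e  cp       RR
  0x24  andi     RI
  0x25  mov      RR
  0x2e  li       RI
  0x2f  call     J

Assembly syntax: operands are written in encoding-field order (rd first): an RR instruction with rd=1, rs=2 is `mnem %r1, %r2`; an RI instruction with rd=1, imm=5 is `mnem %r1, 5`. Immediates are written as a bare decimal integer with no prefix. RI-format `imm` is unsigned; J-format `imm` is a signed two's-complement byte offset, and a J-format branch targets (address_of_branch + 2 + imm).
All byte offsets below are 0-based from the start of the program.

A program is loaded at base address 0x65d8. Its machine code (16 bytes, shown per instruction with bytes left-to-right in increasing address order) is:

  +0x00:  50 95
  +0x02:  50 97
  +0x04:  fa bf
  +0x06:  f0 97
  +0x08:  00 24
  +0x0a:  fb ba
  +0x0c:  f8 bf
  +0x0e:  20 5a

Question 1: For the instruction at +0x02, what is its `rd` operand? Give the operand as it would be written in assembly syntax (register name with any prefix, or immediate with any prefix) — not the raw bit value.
[02] 50 97 → 0x9750
  op=0x9750>>10=0x25 ⇒ mov (RR)
  rd: (w>>7)&0x7=0x6 → %r6
  rs: (w>>4)&0x7=0x5 → %r5

%r6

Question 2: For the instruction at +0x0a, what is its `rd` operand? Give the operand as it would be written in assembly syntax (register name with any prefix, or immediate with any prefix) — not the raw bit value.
%r5

+0x0a: fb ba ⇒ word 0xbafb (little)
  opcode bits[15:10]=0x2e: li/RI
  rd@[9:7]=0x5 ⇒ %r5
  imm@[6:0]=0x7b ⇒ 123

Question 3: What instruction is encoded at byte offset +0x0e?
+0x0e: 20 5a ⇒ word 0x5a20 (little)
  op=0x5a20>>10=0x16 ⇒ shr (RR)
  rd: (w>>7)&0x7=0x4 → %r4
  rs: (w>>4)&0x7=0x2 → %r2

shr %r4, %r2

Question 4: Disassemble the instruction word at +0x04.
[04] fa bf → 0xbffa
  top 6b → 0x2f → call [J]
  imm: (w>>0)&0x3ff=0x3fa (s10→-6) → -6

call -6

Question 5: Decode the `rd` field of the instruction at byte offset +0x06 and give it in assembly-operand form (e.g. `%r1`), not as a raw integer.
%r7

@+06  little-endian(f0 97) = 0x97f0
  top 6b → 0x25 → mov [RR]
  rd@[9:7]=0x7 ⇒ %r7
  rs@[6:4]=0x7 ⇒ %r7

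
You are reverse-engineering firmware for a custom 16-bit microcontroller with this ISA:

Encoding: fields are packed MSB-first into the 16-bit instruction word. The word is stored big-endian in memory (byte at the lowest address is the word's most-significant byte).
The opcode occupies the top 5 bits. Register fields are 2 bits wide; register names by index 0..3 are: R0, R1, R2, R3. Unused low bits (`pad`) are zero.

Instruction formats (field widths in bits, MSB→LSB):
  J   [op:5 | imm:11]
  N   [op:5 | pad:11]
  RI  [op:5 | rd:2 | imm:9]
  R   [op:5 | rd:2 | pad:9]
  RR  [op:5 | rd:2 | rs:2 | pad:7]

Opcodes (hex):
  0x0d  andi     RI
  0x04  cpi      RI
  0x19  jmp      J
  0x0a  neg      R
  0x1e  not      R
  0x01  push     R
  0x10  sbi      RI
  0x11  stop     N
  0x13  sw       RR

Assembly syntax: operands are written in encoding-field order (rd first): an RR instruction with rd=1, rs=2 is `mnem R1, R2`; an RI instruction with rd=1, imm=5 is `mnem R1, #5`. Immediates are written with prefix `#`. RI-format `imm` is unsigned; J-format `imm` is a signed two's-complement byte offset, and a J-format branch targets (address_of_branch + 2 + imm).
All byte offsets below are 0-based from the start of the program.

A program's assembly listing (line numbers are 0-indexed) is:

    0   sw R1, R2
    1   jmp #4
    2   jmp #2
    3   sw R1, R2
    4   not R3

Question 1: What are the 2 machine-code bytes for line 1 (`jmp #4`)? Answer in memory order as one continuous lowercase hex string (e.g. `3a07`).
line 1 (jmp): pack op=0x19:5|imm=4:11 = 0xc804; big→ c8 04

c804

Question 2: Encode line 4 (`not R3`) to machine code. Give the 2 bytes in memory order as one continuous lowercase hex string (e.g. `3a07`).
f600

4. not fields op=0x1e:5|rd=3:2|pad=0:9 → word f600h → f6 00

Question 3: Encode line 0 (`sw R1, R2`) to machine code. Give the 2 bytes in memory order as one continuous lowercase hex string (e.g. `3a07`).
9b00

L0: sw op=0x13:5|rd=1:2|rs=2:2|pad=0:7 ⇒ 0x9b00 ⇒ big 9b 00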